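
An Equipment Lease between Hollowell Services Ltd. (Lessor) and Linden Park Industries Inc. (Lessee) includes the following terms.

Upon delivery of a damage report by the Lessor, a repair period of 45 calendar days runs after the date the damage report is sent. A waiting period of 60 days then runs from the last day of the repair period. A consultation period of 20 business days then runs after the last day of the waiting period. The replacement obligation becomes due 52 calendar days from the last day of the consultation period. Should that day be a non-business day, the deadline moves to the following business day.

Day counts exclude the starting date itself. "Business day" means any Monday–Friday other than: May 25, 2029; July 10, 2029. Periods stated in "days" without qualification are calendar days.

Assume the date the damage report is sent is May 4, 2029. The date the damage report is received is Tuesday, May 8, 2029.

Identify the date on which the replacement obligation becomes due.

November 5, 2029

Adding 45 calendar days to May 4, 2029 gives June 18, 2029, which is the last day of the repair period.
The last day of the waiting period: 60 calendar days after June 18, 2029 is August 17, 2029.
The last day of the consultation period: 20 business days after Friday, August 17, 2029, skipping weekends — Aug 20, Aug 21, Aug 22, Aug 23, …, Sep 12, Sep 13, Sep 14 — lands on Friday, September 14, 2029.
The date on which the replacement obligation becomes due: September 14, 2029 + 52 days = November 5, 2029. November 5, 2029 is a Monday and is not a listed holiday, so no roll-forward applies.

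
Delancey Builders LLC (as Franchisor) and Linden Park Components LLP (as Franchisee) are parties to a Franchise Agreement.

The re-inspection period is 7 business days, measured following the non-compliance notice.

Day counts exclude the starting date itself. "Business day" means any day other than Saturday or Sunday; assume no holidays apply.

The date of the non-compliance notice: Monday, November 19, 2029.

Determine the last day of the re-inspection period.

The last day of the re-inspection period: 7 business days after Monday, November 19, 2029, skipping weekends — Nov 20, Nov 21, Nov 22, Nov 23, Nov 26, Nov 27, Nov 28 — lands on Wednesday, November 28, 2029.

November 28, 2029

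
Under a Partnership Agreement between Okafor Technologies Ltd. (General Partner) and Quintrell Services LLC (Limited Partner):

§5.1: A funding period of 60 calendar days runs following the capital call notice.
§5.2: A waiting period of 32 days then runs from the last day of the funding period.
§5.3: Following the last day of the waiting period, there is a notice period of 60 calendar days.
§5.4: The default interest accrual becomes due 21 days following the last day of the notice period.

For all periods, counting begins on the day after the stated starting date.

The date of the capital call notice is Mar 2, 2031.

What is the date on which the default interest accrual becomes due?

The last day of the funding period: 60 calendar days after Mar 2, 2031 is May 1, 2031.
The last day of the waiting period: 32 calendar days after May 1, 2031 is Jun 2, 2031.
The last day of the notice period: Jun 2, 2031 + 60 days = Aug 1, 2031.
Adding 21 calendar days to Aug 1, 2031 gives Aug 22, 2031, which is the date on which the default interest accrual becomes due.

Aug 22, 2031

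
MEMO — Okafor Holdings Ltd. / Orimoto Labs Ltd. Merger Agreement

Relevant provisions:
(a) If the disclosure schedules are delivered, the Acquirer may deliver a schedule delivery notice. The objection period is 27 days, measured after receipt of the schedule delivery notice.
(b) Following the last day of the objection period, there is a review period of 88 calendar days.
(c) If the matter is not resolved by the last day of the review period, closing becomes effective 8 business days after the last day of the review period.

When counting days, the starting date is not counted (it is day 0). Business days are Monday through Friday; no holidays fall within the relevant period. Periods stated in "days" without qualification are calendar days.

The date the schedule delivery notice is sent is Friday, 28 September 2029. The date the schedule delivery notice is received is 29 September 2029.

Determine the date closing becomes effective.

The last day of the objection period: 29 September 2029 + 27 days = 26 October 2029.
Adding 88 calendar days to 26 October 2029 gives 22 January 2030, which is the last day of the review period.
The date closing becomes effective: 8 business days after Tuesday, 22 January 2030, skipping weekends — Jan 23, Jan 24, Jan 25, Jan 28, Jan 29, Jan 30, Jan 31, Feb 1 — lands on Friday, 1 February 2030.

1 February 2030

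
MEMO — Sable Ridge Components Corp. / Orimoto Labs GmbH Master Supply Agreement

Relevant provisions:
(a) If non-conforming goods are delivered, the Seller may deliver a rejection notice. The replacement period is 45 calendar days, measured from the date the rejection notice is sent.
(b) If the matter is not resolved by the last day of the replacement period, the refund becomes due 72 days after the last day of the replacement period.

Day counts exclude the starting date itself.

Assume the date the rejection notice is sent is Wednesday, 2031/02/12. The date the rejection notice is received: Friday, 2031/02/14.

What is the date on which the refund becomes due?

2031/06/09

Adding 45 calendar days to 2031/02/12 gives 2031/03/29, which is the last day of the replacement period.
The date on which the refund becomes due: 2031/03/29 + 72 days = 2031/06/09.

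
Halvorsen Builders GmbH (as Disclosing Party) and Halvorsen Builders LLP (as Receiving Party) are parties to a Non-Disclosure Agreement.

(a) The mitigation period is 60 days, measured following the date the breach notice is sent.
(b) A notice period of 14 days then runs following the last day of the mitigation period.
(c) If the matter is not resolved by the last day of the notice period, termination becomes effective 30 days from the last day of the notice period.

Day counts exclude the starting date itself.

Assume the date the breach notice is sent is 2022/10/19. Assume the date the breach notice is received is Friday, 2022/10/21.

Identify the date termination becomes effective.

The last day of the mitigation period: 2022/10/19 + 60 days = 2022/12/18.
Adding 14 calendar days to 2022/12/18 gives 2023/01/01, which is the last day of the notice period.
The date termination becomes effective: 30 calendar days after 2023/01/01 is 2023/01/31.

2023/01/31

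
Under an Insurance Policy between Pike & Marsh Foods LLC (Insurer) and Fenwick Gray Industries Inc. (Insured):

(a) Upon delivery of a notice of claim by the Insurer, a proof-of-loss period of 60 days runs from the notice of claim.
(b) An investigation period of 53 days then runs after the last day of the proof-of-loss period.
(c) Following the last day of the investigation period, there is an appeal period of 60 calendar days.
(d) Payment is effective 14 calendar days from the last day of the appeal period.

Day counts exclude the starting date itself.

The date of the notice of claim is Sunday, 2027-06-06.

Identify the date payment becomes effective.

Adding 60 calendar days to 2027-06-06 gives 2027-08-05, which is the last day of the proof-of-loss period.
The last day of the investigation period: 53 calendar days after 2027-08-05 is 2027-09-27.
Adding 60 calendar days to 2027-09-27 gives 2027-11-26, which is the last day of the appeal period.
The date payment becomes effective: 14 calendar days after 2027-11-26 is 2027-12-10.

2027-12-10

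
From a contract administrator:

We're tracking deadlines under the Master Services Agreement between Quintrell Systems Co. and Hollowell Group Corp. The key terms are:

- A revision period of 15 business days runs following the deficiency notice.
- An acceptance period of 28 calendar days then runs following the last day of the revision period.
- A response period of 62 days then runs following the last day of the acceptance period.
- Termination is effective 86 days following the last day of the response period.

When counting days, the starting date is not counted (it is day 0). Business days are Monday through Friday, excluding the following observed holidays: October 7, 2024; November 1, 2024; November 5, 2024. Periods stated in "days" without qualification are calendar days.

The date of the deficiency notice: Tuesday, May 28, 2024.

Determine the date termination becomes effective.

From Tuesday, May 28, 2024, 15 business days (May 29, May 30, May 31, Jun 3, …, Jun 14, Jun 17, Jun 18, skipping weekends) brings us to Tuesday, June 18, 2024, which is the last day of the revision period.
The last day of the acceptance period: 28 calendar days after June 18, 2024 is July 16, 2024.
The last day of the response period: July 16, 2024 + 62 days = September 16, 2024.
The date termination becomes effective: September 16, 2024 + 86 days = December 11, 2024.

December 11, 2024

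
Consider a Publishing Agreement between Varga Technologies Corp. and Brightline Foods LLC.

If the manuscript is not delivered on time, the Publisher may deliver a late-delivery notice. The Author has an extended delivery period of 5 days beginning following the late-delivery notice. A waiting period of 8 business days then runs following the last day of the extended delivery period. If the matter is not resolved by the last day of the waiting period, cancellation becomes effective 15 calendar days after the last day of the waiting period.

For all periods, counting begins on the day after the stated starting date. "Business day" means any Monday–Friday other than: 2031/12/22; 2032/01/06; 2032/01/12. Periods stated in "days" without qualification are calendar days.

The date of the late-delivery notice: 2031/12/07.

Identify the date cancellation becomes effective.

Adding 5 calendar days to 2031/12/07 gives 2031/12/12, which is the last day of the extended delivery period.
The last day of the waiting period: 8 business days after Friday, 2031/12/12, skipping weekends and the listed holiday on Dec 22 — Dec 15, Dec 16, Dec 17, Dec 18, Dec 19, Dec 23, Dec 24, Dec 25 — lands on Thursday, 2031/12/25.
The date cancellation becomes effective: 2031/12/25 + 15 days = 2032/01/09.

2032/01/09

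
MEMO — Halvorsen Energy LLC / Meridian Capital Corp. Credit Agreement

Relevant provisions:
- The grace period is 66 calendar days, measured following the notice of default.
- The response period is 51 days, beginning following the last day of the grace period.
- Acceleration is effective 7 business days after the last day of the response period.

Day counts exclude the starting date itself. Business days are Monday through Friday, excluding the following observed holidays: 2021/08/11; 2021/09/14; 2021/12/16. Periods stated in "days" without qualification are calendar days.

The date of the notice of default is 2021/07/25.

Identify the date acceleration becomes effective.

The last day of the grace period: 66 calendar days after 2021/07/25 is 2021/09/29.
The last day of the response period: 2021/09/29 + 51 days = 2021/11/19.
From Friday, 2021/11/19, 7 business days (Nov 22, Nov 23, Nov 24, Nov 25, Nov 26, Nov 29, Nov 30, skipping weekends) brings us to Tuesday, 2021/11/30, which is the date acceleration becomes effective.

2021/11/30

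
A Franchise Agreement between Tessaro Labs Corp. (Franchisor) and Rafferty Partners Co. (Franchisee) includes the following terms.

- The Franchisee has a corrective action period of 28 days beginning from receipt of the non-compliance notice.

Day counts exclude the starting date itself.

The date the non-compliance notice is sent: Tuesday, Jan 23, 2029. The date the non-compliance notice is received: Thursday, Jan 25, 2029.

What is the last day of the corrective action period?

Feb 22, 2029

Adding 28 calendar days to Jan 25, 2029 gives Feb 22, 2029, which is the last day of the corrective action period.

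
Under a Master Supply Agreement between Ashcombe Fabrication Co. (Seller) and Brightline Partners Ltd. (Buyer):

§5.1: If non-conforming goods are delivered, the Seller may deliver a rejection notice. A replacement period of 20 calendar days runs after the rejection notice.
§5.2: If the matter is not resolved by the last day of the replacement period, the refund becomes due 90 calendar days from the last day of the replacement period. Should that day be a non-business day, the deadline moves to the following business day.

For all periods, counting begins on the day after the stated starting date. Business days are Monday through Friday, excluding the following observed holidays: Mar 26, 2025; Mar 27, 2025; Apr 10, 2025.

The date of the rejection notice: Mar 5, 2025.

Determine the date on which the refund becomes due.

Jun 23, 2025

The last day of the replacement period: 20 calendar days after Mar 5, 2025 is Mar 25, 2025.
Adding 90 calendar days to Mar 25, 2025 gives Jun 23, 2025, which is the date on which the refund becomes due. Jun 23, 2025 is a Monday and is not a listed holiday, so no roll-forward applies.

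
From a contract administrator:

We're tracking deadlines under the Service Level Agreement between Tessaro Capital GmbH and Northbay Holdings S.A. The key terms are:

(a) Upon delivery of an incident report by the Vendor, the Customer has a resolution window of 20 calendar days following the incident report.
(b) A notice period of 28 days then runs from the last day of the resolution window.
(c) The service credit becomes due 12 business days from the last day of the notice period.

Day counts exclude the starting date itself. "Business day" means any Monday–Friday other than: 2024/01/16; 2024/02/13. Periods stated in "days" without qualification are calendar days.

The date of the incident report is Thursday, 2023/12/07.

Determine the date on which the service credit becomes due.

2024/02/09

Adding 20 calendar days to 2023/12/07 gives 2023/12/27, which is the last day of the resolution window.
Adding 28 calendar days to 2023/12/27 gives 2024/01/24, which is the last day of the notice period.
The date on which the service credit becomes due: counting 12 business days from Wednesday, 2024/01/24 (Jan 25, Jan 26, Jan 29, Jan 30, …, Feb 7, Feb 8, Feb 9, skipping weekends) reaches Friday, 2024/02/09.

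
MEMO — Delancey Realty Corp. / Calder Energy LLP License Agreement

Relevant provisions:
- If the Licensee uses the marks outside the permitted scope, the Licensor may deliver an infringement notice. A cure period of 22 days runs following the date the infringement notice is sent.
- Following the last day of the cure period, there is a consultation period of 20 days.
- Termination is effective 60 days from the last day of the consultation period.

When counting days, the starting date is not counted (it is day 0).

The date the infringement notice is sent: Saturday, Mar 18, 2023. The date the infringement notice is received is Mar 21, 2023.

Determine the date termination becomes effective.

Jun 28, 2023

The last day of the cure period: Mar 18, 2023 + 22 days = Apr 9, 2023.
The last day of the consultation period: 20 calendar days after Apr 9, 2023 is Apr 29, 2023.
Adding 60 calendar days to Apr 29, 2023 gives Jun 28, 2023, which is the date termination becomes effective.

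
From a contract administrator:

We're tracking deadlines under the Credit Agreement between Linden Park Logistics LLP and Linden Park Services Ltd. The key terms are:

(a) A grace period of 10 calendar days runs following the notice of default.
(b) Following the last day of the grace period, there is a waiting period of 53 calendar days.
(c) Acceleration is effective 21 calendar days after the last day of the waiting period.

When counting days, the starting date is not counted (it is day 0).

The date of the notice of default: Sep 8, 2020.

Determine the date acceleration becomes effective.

Dec 1, 2020

Adding 10 calendar days to Sep 8, 2020 gives Sep 18, 2020, which is the last day of the grace period.
The last day of the waiting period: 53 calendar days after Sep 18, 2020 is Nov 10, 2020.
The date acceleration becomes effective: 21 calendar days after Nov 10, 2020 is Dec 1, 2020.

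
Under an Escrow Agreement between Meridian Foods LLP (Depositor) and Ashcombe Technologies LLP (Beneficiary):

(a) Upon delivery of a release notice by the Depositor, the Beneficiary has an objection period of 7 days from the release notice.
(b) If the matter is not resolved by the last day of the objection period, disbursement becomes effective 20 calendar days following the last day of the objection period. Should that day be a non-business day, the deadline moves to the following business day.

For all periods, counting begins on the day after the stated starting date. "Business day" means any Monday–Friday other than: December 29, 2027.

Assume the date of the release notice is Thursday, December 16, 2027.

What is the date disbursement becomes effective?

January 12, 2028

Adding 7 calendar days to December 16, 2027 gives December 23, 2027, which is the last day of the objection period.
The date disbursement becomes effective: 20 calendar days after December 23, 2027 is January 12, 2028. January 12, 2028 is a Wednesday and is not a listed holiday, so no roll-forward applies.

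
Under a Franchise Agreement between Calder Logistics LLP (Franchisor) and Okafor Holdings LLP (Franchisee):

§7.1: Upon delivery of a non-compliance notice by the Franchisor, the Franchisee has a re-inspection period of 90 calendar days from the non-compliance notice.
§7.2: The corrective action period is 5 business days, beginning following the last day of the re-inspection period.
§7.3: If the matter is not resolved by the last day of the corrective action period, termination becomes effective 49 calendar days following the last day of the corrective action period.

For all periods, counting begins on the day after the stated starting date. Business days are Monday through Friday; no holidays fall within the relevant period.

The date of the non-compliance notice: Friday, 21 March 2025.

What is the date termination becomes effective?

14 August 2025

Adding 90 calendar days to 21 March 2025 gives 19 June 2025, which is the last day of the re-inspection period.
The last day of the corrective action period: counting 5 business days from Thursday, 19 June 2025 (Jun 20, Jun 23, Jun 24, Jun 25, Jun 26, skipping weekends) reaches Thursday, 26 June 2025.
Adding 49 calendar days to 26 June 2025 gives 14 August 2025, which is the date termination becomes effective.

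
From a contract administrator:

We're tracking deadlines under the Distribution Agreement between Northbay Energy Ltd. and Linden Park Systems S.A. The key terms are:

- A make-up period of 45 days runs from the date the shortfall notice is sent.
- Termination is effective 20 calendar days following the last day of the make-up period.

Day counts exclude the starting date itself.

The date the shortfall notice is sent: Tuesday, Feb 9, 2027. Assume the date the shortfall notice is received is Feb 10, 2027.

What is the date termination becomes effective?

Apr 15, 2027

The last day of the make-up period: Feb 9, 2027 + 45 days = Mar 26, 2027.
Adding 20 calendar days to Mar 26, 2027 gives Apr 15, 2027, which is the date termination becomes effective.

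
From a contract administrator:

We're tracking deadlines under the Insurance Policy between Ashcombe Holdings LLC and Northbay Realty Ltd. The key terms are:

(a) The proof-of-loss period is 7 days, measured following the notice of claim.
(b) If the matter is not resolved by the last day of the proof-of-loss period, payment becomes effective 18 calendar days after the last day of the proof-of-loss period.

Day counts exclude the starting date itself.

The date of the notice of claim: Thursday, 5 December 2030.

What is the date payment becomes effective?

Adding 7 calendar days to 5 December 2030 gives 12 December 2030, which is the last day of the proof-of-loss period.
Adding 18 calendar days to 12 December 2030 gives 30 December 2030, which is the date payment becomes effective.

30 December 2030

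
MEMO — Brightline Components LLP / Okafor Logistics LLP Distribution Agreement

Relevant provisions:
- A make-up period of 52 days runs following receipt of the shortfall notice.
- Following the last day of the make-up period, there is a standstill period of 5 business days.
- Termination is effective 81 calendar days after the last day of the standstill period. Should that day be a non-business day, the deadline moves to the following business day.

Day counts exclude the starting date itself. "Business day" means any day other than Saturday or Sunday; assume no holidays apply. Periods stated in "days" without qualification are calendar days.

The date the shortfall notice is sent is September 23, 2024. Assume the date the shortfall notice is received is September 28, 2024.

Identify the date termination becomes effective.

February 17, 2025

The last day of the make-up period: 52 calendar days after September 28, 2024 is November 19, 2024.
The last day of the standstill period: counting 5 business days from Tuesday, November 19, 2024 (Nov 20, Nov 21, Nov 22, Nov 25, Nov 26, skipping weekends) reaches Tuesday, November 26, 2024.
The date termination becomes effective: 81 calendar days after November 26, 2024 is February 15, 2025. That falls on a Saturday, so it rolls to the next business day, Monday, February 17, 2025.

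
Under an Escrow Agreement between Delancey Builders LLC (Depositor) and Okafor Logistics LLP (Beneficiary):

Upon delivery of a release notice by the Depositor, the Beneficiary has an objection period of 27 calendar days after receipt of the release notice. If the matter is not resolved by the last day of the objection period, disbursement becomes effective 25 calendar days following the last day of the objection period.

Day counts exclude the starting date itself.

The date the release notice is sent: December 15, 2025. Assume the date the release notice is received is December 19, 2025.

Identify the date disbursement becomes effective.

February 9, 2026

The last day of the objection period: 27 calendar days after December 19, 2025 is January 15, 2026.
The date disbursement becomes effective: January 15, 2026 + 25 days = February 9, 2026.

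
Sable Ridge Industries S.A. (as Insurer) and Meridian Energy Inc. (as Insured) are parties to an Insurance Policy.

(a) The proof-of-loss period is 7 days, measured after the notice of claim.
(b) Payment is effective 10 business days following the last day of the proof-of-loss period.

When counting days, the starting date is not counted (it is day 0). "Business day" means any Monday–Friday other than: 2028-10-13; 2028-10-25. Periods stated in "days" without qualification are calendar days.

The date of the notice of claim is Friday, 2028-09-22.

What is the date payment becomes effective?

Adding 7 calendar days to 2028-09-22 gives 2028-09-29, which is the last day of the proof-of-loss period.
The date payment becomes effective: counting 10 business days from Friday, 2028-09-29 (Oct 2, Oct 3, Oct 4, Oct 5, Oct 6, Oct 9, Oct 10, Oct 11, Oct 12, Oct 16, skipping weekends and the listed holiday on Oct 13) reaches Monday, 2028-10-16.

2028-10-16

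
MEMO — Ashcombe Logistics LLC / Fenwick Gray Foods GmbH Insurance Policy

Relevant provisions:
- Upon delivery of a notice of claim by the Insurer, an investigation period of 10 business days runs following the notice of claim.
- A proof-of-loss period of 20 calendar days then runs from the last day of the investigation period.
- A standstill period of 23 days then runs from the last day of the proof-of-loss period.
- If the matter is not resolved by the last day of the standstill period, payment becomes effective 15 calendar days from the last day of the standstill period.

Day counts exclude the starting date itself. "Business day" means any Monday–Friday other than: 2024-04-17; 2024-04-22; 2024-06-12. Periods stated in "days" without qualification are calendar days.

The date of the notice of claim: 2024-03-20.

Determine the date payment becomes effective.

2024-05-31

From Wednesday, 2024-03-20, 10 business days (Mar 21, Mar 22, Mar 25, Mar 26, Mar 27, Mar 28, Mar 29, Apr 1, Apr 2, Apr 3, skipping weekends) brings us to Wednesday, 2024-04-03, which is the last day of the investigation period.
The last day of the proof-of-loss period: 2024-04-03 + 20 days = 2024-04-23.
The last day of the standstill period: 23 calendar days after 2024-04-23 is 2024-05-16.
The date payment becomes effective: 15 calendar days after 2024-05-16 is 2024-05-31.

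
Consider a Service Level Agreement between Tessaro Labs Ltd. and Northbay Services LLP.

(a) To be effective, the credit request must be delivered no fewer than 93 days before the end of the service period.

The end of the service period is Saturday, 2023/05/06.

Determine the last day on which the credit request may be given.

2023/02/02

Counting back 93 calendar days from 2023/05/06 gives 2023/02/02.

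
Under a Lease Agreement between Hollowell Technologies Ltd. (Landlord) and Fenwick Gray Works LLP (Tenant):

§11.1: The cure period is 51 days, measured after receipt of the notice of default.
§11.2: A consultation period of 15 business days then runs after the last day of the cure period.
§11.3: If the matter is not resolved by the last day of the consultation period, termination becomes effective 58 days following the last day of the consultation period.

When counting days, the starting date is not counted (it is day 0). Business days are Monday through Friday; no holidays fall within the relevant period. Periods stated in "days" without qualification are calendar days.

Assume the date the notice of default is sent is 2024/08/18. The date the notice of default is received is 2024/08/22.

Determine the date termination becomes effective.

The last day of the cure period: 2024/08/22 + 51 days = 2024/10/12.
The last day of the consultation period: 15 business days after Saturday, 2024/10/12, skipping weekends — Oct 14, Oct 15, Oct 16, Oct 17, …, Oct 30, Oct 31, Nov 1 — lands on Friday, 2024/11/01.
The date termination becomes effective: 58 calendar days after 2024/11/01 is 2024/12/29.

2024/12/29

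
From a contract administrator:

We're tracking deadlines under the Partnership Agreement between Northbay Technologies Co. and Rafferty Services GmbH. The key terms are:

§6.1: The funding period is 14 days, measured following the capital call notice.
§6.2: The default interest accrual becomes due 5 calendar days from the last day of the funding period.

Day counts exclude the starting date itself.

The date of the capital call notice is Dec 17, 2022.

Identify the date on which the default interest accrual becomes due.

Adding 14 calendar days to Dec 17, 2022 gives Dec 31, 2022, which is the last day of the funding period.
The date on which the default interest accrual becomes due: Dec 31, 2022 + 5 days = Jan 5, 2023.

Jan 5, 2023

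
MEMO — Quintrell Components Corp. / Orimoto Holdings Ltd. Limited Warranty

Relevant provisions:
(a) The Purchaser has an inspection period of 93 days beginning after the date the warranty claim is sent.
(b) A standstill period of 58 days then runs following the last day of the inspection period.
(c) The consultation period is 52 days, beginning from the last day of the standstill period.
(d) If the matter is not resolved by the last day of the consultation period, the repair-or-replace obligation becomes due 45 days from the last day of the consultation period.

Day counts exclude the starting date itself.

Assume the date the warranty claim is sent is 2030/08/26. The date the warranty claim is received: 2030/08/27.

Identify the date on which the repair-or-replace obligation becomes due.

2031/05/01

The last day of the inspection period: 93 calendar days after 2030/08/26 is 2030/11/27.
The last day of the standstill period: 58 calendar days after 2030/11/27 is 2031/01/24.
The last day of the consultation period: 52 calendar days after 2031/01/24 is 2031/03/17.
The date on which the repair-or-replace obligation becomes due: 45 calendar days after 2031/03/17 is 2031/05/01.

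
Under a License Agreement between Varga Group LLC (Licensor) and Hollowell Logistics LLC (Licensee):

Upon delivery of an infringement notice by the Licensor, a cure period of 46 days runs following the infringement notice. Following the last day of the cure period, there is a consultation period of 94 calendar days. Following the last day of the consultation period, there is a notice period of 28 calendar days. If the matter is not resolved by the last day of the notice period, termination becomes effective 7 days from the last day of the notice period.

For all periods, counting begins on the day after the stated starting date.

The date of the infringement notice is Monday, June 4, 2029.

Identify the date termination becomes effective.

Adding 46 calendar days to June 4, 2029 gives July 20, 2029, which is the last day of the cure period.
Adding 94 calendar days to July 20, 2029 gives October 22, 2029, which is the last day of the consultation period.
Adding 28 calendar days to October 22, 2029 gives November 19, 2029, which is the last day of the notice period.
The date termination becomes effective: 7 calendar days after November 19, 2029 is November 26, 2029.

November 26, 2029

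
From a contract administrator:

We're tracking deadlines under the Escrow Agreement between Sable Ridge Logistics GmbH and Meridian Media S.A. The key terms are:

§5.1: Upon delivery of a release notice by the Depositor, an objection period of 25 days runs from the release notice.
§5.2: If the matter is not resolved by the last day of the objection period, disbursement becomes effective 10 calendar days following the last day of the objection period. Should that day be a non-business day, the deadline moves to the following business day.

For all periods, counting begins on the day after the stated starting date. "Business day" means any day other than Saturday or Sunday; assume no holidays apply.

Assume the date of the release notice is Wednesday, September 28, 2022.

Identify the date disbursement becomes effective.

November 2, 2022

The last day of the objection period: 25 calendar days after September 28, 2022 is October 23, 2022.
Adding 10 calendar days to October 23, 2022 gives November 2, 2022, which is the date disbursement becomes effective. November 2, 2022 is a Wednesday, so no roll-forward applies.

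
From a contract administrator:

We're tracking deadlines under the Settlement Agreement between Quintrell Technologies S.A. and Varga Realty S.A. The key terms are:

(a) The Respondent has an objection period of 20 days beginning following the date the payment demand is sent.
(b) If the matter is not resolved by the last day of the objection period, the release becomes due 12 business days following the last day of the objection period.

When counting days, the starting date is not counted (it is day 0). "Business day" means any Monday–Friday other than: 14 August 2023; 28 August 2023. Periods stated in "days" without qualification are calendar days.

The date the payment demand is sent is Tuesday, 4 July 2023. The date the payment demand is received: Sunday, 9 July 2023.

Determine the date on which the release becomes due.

The last day of the objection period: 20 calendar days after 4 July 2023 is 24 July 2023.
From Monday, 24 July 2023, 12 business days (Jul 25, Jul 26, Jul 27, Jul 28, …, Aug 7, Aug 8, Aug 9, skipping weekends) brings us to Wednesday, 9 August 2023, which is the date on which the release becomes due.

9 August 2023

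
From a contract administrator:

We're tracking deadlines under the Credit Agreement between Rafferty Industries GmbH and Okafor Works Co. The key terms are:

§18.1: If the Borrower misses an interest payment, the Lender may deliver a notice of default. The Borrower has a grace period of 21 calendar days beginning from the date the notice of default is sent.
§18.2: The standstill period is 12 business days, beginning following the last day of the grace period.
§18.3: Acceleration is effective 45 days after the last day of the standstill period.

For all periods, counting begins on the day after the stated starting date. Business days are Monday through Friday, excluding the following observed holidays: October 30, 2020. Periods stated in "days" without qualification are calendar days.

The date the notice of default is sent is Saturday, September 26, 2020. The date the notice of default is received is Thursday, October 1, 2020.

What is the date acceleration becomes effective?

December 19, 2020

Adding 21 calendar days to September 26, 2020 gives October 17, 2020, which is the last day of the grace period.
The last day of the standstill period: 12 business days after Saturday, October 17, 2020, skipping weekends and the listed holiday on Oct 30 — Oct 19, Oct 20, Oct 21, Oct 22, …, Nov 2, Nov 3, Nov 4 — lands on Wednesday, November 4, 2020.
The date acceleration becomes effective: November 4, 2020 + 45 days = December 19, 2020.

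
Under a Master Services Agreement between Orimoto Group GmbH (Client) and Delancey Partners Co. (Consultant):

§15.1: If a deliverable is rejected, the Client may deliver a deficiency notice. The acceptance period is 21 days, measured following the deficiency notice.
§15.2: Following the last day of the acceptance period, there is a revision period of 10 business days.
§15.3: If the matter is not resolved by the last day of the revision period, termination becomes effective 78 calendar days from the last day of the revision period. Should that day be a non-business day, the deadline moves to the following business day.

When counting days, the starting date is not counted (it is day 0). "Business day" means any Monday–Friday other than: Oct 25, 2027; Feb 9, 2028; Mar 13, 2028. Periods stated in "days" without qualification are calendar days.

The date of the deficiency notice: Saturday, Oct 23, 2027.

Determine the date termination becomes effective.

The last day of the acceptance period: Oct 23, 2027 + 21 days = Nov 13, 2027.
The last day of the revision period: 10 business days after Saturday, Nov 13, 2027, skipping weekends — Nov 15, Nov 16, Nov 17, Nov 18, Nov 19, Nov 22, Nov 23, Nov 24, Nov 25, Nov 26 — lands on Friday, Nov 26, 2027.
Adding 78 calendar days to Nov 26, 2027 gives Feb 12, 2028, which is the date termination becomes effective. That falls on a Saturday, so it rolls to the next business day, Monday, Feb 14, 2028.

Feb 14, 2028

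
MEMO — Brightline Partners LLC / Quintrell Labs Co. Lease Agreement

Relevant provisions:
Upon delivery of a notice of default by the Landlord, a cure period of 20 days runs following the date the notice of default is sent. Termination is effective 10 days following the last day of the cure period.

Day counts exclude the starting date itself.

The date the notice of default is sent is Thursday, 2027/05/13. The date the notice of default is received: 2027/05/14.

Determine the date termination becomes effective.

The last day of the cure period: 20 calendar days after 2027/05/13 is 2027/06/02.
The date termination becomes effective: 10 calendar days after 2027/06/02 is 2027/06/12.

2027/06/12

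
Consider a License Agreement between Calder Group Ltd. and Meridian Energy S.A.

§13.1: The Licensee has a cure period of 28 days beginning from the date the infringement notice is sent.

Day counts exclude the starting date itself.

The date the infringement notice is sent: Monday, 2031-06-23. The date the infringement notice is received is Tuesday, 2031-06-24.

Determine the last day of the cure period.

2031-07-21

The last day of the cure period: 28 calendar days after 2031-06-23 is 2031-07-21.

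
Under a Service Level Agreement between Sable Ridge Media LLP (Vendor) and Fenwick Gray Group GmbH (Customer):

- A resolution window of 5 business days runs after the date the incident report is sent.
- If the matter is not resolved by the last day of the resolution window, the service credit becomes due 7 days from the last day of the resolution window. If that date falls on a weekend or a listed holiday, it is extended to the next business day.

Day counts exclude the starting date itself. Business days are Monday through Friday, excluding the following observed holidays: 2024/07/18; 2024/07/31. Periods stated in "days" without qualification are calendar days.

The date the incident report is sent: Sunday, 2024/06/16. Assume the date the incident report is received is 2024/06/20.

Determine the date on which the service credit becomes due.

2024/06/28

From Sunday, 2024/06/16, 5 business days (Jun 17, Jun 18, Jun 19, Jun 20, Jun 21, skipping weekends) brings us to Friday, 2024/06/21, which is the last day of the resolution window.
The date on which the service credit becomes due: 7 calendar days after 2024/06/21 is 2024/06/28. 2024/06/28 is a Friday and is not a listed holiday, so no roll-forward applies.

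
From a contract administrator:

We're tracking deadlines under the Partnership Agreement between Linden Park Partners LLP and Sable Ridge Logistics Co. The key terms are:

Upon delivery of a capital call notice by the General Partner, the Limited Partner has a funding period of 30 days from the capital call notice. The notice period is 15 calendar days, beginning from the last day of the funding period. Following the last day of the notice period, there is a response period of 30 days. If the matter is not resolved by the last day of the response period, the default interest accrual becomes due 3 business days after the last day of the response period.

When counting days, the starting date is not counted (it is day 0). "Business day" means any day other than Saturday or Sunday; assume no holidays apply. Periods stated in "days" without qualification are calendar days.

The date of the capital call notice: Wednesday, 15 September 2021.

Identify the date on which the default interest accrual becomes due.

The last day of the funding period: 30 calendar days after 15 September 2021 is 15 October 2021.
Adding 15 calendar days to 15 October 2021 gives 30 October 2021, which is the last day of the notice period.
The last day of the response period: 30 October 2021 + 30 days = 29 November 2021.
From Monday, 29 November 2021, 3 business days (Nov 30, Dec 1, Dec 2, skipping weekends) brings us to Thursday, 2 December 2021, which is the date on which the default interest accrual becomes due.

2 December 2021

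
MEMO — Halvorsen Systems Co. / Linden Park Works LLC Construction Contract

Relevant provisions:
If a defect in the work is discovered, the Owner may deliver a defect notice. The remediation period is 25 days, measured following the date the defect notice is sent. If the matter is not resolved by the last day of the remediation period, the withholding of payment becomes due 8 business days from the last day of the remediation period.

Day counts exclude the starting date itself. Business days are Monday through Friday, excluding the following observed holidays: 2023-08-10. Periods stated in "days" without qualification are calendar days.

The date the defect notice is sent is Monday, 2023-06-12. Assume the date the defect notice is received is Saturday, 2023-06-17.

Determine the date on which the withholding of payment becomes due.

2023-07-19

The last day of the remediation period: 2023-06-12 + 25 days = 2023-07-07.
From Friday, 2023-07-07, 8 business days (Jul 10, Jul 11, Jul 12, Jul 13, Jul 14, Jul 17, Jul 18, Jul 19, skipping weekends) brings us to Wednesday, 2023-07-19, which is the date on which the withholding of payment becomes due.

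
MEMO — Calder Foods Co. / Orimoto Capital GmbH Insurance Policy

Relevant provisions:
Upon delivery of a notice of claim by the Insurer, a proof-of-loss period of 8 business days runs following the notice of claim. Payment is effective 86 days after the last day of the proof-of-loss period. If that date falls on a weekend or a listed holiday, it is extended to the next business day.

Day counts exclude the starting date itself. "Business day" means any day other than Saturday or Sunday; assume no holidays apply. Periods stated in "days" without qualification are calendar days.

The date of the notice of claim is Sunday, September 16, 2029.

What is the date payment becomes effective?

December 21, 2029

The last day of the proof-of-loss period: 8 business days after Sunday, September 16, 2029, skipping weekends — Sep 17, Sep 18, Sep 19, Sep 20, Sep 21, Sep 24, Sep 25, Sep 26 — lands on Wednesday, September 26, 2029.
The date payment becomes effective: September 26, 2029 + 86 days = December 21, 2029. December 21, 2029 is a Friday, so no roll-forward applies.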